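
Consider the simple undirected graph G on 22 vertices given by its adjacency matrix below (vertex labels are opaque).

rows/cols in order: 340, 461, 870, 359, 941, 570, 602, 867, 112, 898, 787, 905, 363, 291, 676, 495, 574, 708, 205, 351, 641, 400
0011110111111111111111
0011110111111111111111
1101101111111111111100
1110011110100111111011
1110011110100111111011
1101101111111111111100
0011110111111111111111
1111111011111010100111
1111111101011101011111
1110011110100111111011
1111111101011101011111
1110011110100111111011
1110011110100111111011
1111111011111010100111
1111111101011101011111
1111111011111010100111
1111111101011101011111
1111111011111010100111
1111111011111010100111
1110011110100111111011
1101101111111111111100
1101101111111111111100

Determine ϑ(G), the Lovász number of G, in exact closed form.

6

Vertex 870 has 18 neighbors: 340, 461, 359, 941, 602, 867, 112, 898, 787, 905, 363, 291, 676, 495, 574, 708, 205, 351.
N(641) = {340, 461, 359, 941, 602, 867, 112, 898, 787, 905, 363, 291, 676, 495, 574, 708, 205, 351}, |N(641)| = 18.
N(205) = {340, 461, 870, 359, 941, 570, 602, 112, 898, 787, 905, 363, 676, 574, 351, 641, 400}, |N(205)| = 17.
Vertex 363 has 16 neighbors: 340, 461, 870, 570, 602, 867, 112, 787, 291, 676, 495, 574, 708, 205, 641, 400.
Complete multipartite on [6, 5, 4, 4, 3]: sandwich collapses at ϑ=6.
≈ 6.000000000 (to 9 d.p.).
Check 6 ≤ 6 ≤ 6: collapsed.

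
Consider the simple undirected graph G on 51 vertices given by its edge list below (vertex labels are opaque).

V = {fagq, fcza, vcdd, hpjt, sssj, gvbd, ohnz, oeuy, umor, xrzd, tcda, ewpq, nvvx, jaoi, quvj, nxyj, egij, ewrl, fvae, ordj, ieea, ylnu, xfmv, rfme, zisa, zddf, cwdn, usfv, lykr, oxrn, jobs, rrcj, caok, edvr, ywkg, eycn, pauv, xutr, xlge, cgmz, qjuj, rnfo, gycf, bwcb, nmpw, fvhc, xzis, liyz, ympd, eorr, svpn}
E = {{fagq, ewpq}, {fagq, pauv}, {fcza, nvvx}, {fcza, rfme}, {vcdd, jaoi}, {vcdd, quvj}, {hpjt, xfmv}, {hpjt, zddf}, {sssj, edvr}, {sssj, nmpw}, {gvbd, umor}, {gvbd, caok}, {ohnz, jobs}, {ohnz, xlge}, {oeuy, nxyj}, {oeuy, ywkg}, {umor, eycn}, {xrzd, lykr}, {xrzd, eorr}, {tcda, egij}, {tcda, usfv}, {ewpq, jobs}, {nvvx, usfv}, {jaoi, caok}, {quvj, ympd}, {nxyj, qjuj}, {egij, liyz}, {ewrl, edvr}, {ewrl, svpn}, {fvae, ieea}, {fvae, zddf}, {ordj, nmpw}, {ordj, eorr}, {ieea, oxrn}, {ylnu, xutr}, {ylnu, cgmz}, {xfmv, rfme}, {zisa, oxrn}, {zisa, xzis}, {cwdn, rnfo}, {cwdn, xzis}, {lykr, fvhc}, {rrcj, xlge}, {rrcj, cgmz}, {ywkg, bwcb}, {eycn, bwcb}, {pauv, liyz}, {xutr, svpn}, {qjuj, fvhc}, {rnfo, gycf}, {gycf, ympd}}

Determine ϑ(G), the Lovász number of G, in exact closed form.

N(ordj) = {nmpw, eorr}, |N(ordj)| = 2.
N(liyz) = {egij, pauv}, |N(liyz)| = 2.
N(eorr) = {xrzd, ordj}, |N(eorr)| = 2.
deg(xlge) = 2; N(xlge) = {ohnz, rrcj}.
G on 51 vertices is 2-regular; this is C_{51}, the 51-cycle.
spec(A) ≈ [2.0, 1.98484, 1.93959, 1.86494, 1.76202, 1.63239, 1.47802, 1.30124, 1.10473, 0.89148, 0.66471, 0.42787, 0.18454, -0.06159, -0.30678, -0.54733, -0.77957, -1.0, -1.20527, -1.39227, -1.55816, -1.70043, -1.81693, -1.90588, -1.96595, -1.99621] (distinct, 5 d.p.).
Lovász: ϑ = −51(-2*cos(pi/51))/(2+-(-1)*2*cos(pi/51)) = 51*cos(pi/51)/(cos(pi/51) + 1).
= 25.475794… (decimal).
α=25, χ(Ḡ)=26; ϑ=51*cos(pi/51)/(cos(pi/51) + 1) lies between (both strict).

51*cos(pi/51)/(cos(pi/51) + 1)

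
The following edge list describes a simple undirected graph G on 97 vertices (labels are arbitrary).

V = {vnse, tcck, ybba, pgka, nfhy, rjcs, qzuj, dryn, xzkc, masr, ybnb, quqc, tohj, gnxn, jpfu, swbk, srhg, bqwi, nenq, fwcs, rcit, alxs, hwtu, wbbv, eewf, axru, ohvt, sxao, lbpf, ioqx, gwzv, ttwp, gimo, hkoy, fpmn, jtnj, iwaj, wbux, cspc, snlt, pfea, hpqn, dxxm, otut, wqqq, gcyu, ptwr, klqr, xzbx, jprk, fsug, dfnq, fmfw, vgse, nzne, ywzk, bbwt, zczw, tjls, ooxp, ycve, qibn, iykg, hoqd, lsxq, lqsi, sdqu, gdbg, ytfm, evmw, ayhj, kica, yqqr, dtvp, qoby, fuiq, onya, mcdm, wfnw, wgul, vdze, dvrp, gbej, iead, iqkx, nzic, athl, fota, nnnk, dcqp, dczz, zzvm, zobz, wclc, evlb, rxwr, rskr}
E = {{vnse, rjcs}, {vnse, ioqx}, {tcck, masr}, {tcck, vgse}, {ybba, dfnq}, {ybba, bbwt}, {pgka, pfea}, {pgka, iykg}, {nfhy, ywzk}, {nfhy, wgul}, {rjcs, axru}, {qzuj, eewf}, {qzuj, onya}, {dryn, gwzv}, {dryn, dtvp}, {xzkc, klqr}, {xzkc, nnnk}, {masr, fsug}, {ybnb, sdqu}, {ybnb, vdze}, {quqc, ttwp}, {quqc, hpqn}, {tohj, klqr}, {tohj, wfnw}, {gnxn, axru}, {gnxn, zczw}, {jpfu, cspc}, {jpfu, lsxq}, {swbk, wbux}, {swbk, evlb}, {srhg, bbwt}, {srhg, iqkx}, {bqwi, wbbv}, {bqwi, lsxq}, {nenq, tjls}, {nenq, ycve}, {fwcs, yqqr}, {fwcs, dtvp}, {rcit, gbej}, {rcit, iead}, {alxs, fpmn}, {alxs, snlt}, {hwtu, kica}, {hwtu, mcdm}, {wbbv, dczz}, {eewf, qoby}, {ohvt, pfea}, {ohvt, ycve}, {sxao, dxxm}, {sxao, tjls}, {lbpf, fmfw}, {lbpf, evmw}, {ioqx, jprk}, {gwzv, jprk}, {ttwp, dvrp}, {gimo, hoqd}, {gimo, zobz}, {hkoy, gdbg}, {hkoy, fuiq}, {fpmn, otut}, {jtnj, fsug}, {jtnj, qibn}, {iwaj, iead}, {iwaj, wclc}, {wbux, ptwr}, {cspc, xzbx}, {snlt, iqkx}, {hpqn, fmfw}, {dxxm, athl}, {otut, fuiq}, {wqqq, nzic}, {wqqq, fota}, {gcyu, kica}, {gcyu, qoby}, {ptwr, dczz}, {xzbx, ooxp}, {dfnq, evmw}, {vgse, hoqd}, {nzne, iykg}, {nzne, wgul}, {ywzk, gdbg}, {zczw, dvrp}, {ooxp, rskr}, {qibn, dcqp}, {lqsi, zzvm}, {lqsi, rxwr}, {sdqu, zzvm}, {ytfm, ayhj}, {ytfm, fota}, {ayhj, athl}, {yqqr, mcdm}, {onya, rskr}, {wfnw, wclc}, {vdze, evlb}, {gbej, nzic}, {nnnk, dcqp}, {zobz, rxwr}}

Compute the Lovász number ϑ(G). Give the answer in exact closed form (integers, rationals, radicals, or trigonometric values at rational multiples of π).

97*cos(pi/97)/(cos(pi/97) + 1)

deg(gimo) = 2; N(gimo) = {hoqd, zobz}.
N(gwzv) = {dryn, jprk}, |N(gwzv)| = 2.
Vertex swbk has 2 neighbors: wbux, evlb.
Vertex gcyu has 2 neighbors: kica, qoby.
deg(v) = 2 for all v (|V|=97); connected 2-regular on 97 ⇒ C_{97}.
The 49 distinct eigenvalues: [2.0, 1.9958, 1.9832, 1.9624, 1.9332, 1.896, 1.8508, 1.7979, 1.7374, 1.6697, 1.5949, 1.5134, 1.4256, 1.3318, 1.2325, 1.1279, 1.0186, 0.9051, 0.7878, 0.6671, 0.5437, 0.4179, 0.2905, 0.1618, 0.0324, -0.0971, -0.2262, -0.3544, -0.481, -0.6057, -0.7278, -0.8469, -0.9624, -1.0738, -1.1808, -1.2828, -1.3794, -1.4703, -1.555, -1.6331, -1.7044, -1.7686, -1.8253, -1.8744, -1.9156, -1.9488, -1.9738, -1.9906, -1.999].
ϑ = −N·λ_min/(λ_max−λ_min) = −97·(-2*cos(pi/97))/(2−(-2*cos(pi/97))) = 97*cos(pi/97)/(cos(pi/97) + 1).
ϑ(G) ≈ 48.487279.
Check 48 ≤ 97*cos(pi/97)/(cos(pi/97) + 1) ≤ 49: both strict.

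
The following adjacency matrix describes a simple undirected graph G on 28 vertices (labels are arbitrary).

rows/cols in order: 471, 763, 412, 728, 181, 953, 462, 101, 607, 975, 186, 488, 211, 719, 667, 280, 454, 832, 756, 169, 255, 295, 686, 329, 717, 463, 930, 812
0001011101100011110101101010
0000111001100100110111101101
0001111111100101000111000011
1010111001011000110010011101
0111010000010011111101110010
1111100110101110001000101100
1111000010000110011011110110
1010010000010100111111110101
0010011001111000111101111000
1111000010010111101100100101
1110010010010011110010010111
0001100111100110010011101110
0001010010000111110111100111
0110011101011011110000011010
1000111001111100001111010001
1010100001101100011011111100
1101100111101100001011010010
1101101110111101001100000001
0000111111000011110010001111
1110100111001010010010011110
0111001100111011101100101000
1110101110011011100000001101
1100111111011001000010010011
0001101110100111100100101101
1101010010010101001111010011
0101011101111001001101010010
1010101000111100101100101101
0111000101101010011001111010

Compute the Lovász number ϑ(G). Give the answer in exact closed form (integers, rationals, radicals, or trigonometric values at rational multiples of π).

deg(686) = 15; N(686) = {471, 763, 181, 953, 462, 101, 607, 975, 488, 211, 280, 255, 329, 930, 812}.
deg(832) = 15; N(832) = {471, 763, 728, 181, 462, 101, 607, 186, 488, 211, 719, 280, 756, 169, 812}.
N(717) = {471, 763, 728, 953, 607, 488, 719, 280, 756, 169, 255, 295, 329, 930, 812}, |N(717)| = 15.
N(488) = {728, 181, 101, 607, 975, 186, 719, 667, 832, 255, 295, 686, 717, 463, 930}, |N(488)| = 15.
Regular of degree 15 on 28 vertices: Kneser K(8,2) on C(8,2)=28 vertices.
spec(A) ≈ [15.0, 1.0, -5.0] (distinct, 6 d.p.).
−28·(-5) / ((15)−(-5)) = 7 = ϑ(G).
Numerically 7.00000000.

7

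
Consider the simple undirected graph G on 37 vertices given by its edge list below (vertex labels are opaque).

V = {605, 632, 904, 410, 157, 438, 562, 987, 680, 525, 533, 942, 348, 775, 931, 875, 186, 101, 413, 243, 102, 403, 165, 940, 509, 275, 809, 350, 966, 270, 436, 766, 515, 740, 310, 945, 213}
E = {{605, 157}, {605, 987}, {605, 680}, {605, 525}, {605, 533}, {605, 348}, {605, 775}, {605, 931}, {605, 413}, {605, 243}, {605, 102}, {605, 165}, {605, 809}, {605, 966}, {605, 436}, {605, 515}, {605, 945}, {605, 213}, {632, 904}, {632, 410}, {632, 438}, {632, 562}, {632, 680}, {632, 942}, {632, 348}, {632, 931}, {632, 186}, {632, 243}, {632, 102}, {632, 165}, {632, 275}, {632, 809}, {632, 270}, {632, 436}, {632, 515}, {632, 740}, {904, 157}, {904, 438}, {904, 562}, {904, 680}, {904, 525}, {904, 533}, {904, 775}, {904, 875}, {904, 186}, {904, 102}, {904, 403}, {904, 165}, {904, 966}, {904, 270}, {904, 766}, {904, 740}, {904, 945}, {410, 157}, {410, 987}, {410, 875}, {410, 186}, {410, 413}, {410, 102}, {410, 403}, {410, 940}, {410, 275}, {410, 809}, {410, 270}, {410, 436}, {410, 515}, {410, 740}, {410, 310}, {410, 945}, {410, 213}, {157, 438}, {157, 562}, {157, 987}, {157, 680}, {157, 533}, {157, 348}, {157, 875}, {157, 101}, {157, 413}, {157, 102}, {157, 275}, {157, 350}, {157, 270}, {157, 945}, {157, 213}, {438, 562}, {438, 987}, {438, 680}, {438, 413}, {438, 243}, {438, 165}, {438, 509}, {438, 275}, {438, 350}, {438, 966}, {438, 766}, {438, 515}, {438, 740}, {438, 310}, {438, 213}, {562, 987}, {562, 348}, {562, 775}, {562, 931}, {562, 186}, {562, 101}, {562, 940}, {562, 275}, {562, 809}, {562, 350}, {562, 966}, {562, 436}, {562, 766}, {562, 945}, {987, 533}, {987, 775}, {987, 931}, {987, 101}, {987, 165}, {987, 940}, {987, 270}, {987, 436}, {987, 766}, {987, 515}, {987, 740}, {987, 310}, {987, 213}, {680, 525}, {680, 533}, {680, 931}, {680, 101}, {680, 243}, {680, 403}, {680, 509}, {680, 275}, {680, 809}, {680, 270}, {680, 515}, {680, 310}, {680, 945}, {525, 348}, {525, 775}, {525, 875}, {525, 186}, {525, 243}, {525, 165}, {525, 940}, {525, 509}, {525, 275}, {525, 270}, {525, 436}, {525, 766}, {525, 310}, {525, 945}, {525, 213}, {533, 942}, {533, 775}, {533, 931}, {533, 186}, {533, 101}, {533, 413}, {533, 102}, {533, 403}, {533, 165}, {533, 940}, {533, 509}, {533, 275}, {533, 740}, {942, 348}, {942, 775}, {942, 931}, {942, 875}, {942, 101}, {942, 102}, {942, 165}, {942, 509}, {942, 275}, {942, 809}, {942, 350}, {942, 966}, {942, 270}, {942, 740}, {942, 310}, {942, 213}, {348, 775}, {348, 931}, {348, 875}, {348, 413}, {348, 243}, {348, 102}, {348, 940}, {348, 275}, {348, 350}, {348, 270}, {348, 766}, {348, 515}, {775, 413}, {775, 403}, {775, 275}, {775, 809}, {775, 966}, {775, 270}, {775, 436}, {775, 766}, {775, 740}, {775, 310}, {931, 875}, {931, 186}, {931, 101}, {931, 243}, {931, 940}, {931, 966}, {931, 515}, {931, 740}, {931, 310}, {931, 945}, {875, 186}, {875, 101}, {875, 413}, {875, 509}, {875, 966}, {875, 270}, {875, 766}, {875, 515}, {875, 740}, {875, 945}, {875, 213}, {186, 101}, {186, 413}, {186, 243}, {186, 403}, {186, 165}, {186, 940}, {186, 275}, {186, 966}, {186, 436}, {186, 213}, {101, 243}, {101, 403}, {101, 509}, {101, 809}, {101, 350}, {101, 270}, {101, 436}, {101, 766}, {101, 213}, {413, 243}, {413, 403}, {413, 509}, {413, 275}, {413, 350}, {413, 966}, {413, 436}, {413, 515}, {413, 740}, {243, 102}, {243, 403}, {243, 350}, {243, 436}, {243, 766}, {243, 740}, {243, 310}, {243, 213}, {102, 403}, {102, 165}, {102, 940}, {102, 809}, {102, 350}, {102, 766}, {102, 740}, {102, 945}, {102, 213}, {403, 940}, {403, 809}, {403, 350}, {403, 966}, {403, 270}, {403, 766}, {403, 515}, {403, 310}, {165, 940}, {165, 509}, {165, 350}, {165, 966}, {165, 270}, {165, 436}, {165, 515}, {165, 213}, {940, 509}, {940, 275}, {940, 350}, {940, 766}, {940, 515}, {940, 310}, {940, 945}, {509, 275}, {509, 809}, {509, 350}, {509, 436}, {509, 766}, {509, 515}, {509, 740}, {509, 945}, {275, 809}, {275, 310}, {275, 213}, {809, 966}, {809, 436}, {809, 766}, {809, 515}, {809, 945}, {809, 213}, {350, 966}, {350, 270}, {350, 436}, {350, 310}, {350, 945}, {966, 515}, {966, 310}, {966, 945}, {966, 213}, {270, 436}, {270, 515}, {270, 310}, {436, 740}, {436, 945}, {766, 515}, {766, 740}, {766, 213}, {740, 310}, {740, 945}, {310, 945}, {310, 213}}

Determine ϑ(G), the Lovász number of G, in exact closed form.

sqrt(37)

deg(410) = 18; N(410) = {632, 157, 987, 875, 186, 413, 102, 403, 940, 275, 809, 270, 436, 515, 740, 310, 945, 213}.
deg(101) = 18; N(101) = {157, 562, 987, 680, 533, 942, 931, 875, 186, 243, 403, 509, 809, 350, 270, 436, 766, 213}.
N(904) = {632, 157, 438, 562, 680, 525, 533, 775, 875, 186, 102, 403, 165, 966, 270, 766, 740, 945}, |N(904)| = 18.
N(348) = {605, 632, 157, 562, 525, 942, 775, 931, 875, 413, 243, 102, 940, 275, 350, 270, 766, 515}, |N(348)| = 18.
deg(v) = 18 for all v (|V|=37); strongly regular (37,18,8,9).
A has 3 distinct eigenvalues ≈ [18.0, 2.54138, -3.54138].
Lovász (edge-transitive): ϑ = −37·(-sqrt(37)/2 - 1/2)/((18)−(-sqrt(37)/2 - 1/2)) = sqrt(37).
≈ 6.0828 (to 4 d.p.).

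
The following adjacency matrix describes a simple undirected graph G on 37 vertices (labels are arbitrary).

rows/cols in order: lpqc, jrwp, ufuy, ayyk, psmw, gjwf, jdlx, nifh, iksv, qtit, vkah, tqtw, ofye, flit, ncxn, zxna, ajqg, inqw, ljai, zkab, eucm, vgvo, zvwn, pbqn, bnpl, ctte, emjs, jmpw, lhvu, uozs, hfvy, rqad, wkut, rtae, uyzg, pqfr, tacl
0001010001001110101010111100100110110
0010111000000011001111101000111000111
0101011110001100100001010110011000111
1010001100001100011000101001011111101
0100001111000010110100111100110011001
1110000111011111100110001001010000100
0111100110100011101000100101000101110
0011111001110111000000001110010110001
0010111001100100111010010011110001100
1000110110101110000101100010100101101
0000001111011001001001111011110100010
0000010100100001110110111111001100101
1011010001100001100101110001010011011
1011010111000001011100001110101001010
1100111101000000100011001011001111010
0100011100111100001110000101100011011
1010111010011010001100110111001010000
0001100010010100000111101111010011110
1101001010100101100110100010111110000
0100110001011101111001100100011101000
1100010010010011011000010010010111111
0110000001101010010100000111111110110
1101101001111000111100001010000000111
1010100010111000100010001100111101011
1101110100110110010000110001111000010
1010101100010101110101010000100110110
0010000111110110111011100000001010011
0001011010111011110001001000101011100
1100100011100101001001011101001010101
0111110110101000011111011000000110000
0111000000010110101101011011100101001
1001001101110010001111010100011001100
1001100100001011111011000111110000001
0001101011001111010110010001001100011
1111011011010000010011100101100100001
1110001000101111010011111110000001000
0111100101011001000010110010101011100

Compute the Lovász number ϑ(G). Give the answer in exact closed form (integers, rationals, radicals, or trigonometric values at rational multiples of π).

sqrt(37)

deg(vkah) = 18; N(vkah) = {jdlx, nifh, iksv, qtit, tqtw, ofye, zxna, ljai, vgvo, zvwn, pbqn, bnpl, emjs, jmpw, lhvu, uozs, rqad, pqfr}.
deg(vgvo) = 18; N(vgvo) = {jrwp, ufuy, qtit, vkah, ofye, ncxn, inqw, zkab, ctte, emjs, jmpw, lhvu, uozs, hfvy, rqad, wkut, uyzg, pqfr}.
deg(ayyk) = 18; N(ayyk) = {lpqc, ufuy, jdlx, nifh, ofye, flit, inqw, ljai, zvwn, bnpl, jmpw, uozs, hfvy, rqad, wkut, rtae, uyzg, tacl}.
N(psmw) = {jrwp, jdlx, nifh, iksv, qtit, ncxn, ajqg, inqw, zkab, zvwn, pbqn, bnpl, ctte, lhvu, uozs, wkut, rtae, tacl}, |N(psmw)| = 18.
Regular of degree 18 on 37 vertices: strongly regular (37,18,8,9).
A has 3 distinct eigenvalues ≈ [18.0, 2.54138, -3.54138].
λ_max=18, λ_min=-sqrt(37)/2 - 1/2; ϑ = −37·λ_min/(λ_max−λ_min) = sqrt(37).
≈ 6.08276 (to 5 d.p.).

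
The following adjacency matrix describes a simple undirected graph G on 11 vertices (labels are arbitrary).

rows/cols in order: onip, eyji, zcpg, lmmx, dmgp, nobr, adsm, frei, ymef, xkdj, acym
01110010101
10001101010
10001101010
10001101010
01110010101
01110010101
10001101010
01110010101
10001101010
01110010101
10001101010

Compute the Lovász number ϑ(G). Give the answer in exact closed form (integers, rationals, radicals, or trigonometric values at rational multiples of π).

Vertex dmgp has 6 neighbors: eyji, zcpg, lmmx, adsm, ymef, acym.
N(onip) = {eyji, zcpg, lmmx, adsm, ymef, acym}, |N(onip)| = 6.
N(nobr) = {eyji, zcpg, lmmx, adsm, ymef, acym}, |N(nobr)| = 6.
N(frei) = {eyji, zcpg, lmmx, adsm, ymef, acym}, |N(frei)| = 6.
K_{6,5} (perfect); ϑ(G) = α(G) = max{6,5} = 6.
= 6.000000… (decimal).
Sandwich: α(G)=6 ≤ ϑ(G)=6 ≤ χ(Ḡ)=6 (collapsed).

6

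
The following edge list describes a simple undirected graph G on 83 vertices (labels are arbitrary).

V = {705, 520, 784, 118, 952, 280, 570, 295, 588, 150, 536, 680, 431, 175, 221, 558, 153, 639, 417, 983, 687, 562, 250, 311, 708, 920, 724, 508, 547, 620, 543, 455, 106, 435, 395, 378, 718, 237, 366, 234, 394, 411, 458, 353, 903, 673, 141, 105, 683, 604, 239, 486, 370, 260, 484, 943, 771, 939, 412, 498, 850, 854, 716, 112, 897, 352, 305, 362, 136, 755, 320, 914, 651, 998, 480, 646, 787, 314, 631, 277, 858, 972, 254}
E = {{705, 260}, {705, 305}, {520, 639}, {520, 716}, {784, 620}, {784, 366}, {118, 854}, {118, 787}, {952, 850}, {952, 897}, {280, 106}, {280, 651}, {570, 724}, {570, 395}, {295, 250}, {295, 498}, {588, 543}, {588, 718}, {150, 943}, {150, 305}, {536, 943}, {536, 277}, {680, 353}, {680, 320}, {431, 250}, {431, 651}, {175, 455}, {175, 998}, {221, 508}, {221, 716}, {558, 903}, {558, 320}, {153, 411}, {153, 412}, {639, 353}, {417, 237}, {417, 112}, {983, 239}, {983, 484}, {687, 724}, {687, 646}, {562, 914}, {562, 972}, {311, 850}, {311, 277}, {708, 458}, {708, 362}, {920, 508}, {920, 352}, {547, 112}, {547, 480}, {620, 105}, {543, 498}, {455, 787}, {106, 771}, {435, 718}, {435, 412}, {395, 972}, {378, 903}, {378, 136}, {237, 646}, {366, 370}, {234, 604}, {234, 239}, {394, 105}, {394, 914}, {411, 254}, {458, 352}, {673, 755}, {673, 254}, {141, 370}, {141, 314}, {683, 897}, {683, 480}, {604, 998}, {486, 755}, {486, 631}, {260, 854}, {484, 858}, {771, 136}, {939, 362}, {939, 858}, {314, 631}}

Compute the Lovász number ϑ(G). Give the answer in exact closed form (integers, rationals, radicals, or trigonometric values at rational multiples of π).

83*cos(pi/83)/(cos(pi/83) + 1)

deg(651) = 2; N(651) = {280, 431}.
Vertex 378 has 2 neighbors: 903, 136.
deg(972) = 2; N(972) = {562, 395}.
Vertex 417 has 2 neighbors: 237, 112.
2-regular, N=83; connected 2-regular on 83 ⇒ C_{83}.
Distinct eigenvalues (to 5 d.p.): [2.0, 1.99427, 1.97712, 1.94865, 1.90901, 1.85844, 1.79722, 1.72571, 1.64431, 1.5535, 1.45378, 1.34575, 1.23, 1.1072, 0.97807, 0.84333, 0.70376, 0.56016, 0.41335, 0.26418, 0.11349, -0.03785, -0.18897, -0.33901, -0.48711, -0.63242, -0.7741, -0.91135, -1.04338, -1.16944, -1.28879, -1.40077, -1.50472, -1.60005, -1.68622, -1.76273, -1.82914, -1.88507, -1.93021, -1.96429, -1.98712, -1.99857].
−83·(-2*cos(pi/83)) / ((2)−(-2*cos(pi/83))) = 83*cos(pi/83)/(cos(pi/83) + 1) = ϑ(G).
≈ 41.485132588 (to 9 d.p.).
α=41, χ(Ḡ)=42; ϑ=83*cos(pi/83)/(cos(pi/83) + 1) lies between (both strict).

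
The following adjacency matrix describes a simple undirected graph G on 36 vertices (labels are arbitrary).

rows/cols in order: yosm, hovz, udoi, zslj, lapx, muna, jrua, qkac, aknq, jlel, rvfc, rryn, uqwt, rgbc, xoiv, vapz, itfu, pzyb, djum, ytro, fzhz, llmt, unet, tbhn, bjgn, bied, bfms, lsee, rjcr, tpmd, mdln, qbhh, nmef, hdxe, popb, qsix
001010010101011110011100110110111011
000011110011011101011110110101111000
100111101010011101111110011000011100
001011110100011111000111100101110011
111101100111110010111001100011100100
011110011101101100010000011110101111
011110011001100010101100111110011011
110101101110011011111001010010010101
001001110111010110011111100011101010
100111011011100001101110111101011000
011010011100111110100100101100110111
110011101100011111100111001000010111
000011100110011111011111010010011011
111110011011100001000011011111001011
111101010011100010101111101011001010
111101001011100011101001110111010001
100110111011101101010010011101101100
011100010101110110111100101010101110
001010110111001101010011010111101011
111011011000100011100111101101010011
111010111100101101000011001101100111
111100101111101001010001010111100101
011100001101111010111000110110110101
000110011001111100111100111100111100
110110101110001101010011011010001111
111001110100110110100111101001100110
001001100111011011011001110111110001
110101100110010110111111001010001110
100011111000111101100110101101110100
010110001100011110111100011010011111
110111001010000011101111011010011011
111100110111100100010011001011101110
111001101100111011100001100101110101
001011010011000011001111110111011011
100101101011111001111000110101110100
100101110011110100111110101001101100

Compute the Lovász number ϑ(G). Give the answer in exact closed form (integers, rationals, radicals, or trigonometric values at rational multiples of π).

deg(uqwt) = 21; N(uqwt) = {lapx, muna, jrua, jlel, rvfc, rgbc, xoiv, vapz, itfu, pzyb, ytro, fzhz, llmt, unet, tbhn, bied, rjcr, qbhh, nmef, popb, qsix}.
Vertex bied has 21 neighbors: yosm, hovz, udoi, muna, jrua, qkac, jlel, uqwt, rgbc, vapz, itfu, djum, llmt, unet, tbhn, bjgn, bfms, tpmd, mdln, hdxe, popb.
N(tbhn) = {zslj, lapx, qkac, aknq, rryn, uqwt, rgbc, xoiv, vapz, djum, ytro, fzhz, llmt, bjgn, bied, bfms, lsee, mdln, qbhh, nmef, hdxe}, |N(tbhn)| = 21.
N(ytro) = {yosm, hovz, udoi, lapx, muna, qkac, aknq, uqwt, itfu, pzyb, djum, llmt, unet, tbhn, bjgn, bfms, lsee, tpmd, qbhh, popb, qsix}, |N(ytro)| = 21.
G on 36 vertices is 21-regular; this is K(9,2), the Kneser graph.
Distinct eigenvalues (to 6 d.p.): [21.0, 1.0, -6.0].
Lovász: ϑ = −36(-6)/(21+-1*(-6)) = 8.
≈ 8.00000000 (to 8 d.p.).

8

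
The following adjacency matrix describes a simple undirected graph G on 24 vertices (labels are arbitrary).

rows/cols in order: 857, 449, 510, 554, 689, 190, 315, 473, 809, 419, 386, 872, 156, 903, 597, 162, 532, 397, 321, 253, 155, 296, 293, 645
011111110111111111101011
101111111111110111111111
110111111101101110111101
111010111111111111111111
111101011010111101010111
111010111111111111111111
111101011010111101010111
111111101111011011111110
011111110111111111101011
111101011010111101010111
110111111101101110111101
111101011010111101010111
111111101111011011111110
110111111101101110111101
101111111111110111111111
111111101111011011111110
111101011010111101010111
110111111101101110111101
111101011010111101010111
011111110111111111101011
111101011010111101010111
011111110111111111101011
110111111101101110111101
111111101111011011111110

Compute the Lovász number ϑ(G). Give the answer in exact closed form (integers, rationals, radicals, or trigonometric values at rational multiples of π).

7

N(689) = {857, 449, 510, 554, 190, 473, 809, 386, 156, 903, 597, 162, 397, 253, 296, 293, 645}, |N(689)| = 17.
deg(554) = 22; N(554) = {857, 449, 510, 689, 315, 473, 809, 419, 386, 872, 156, 903, 597, 162, 532, 397, 321, 253, 155, 296, 293, 645}.
deg(190) = 22; N(190) = {857, 449, 510, 689, 315, 473, 809, 419, 386, 872, 156, 903, 597, 162, 532, 397, 321, 253, 155, 296, 293, 645}.
deg(155) = 17; N(155) = {857, 449, 510, 554, 190, 473, 809, 386, 156, 903, 597, 162, 397, 253, 296, 293, 645}.
Complete 6-partite, parts [7, 5, 4, 4, 2, 2]: perfect, ϑ = α = 7.
Numerically 7.00000.
Lovász sandwich 7 ≤ 7 ≤ 7: collapsed.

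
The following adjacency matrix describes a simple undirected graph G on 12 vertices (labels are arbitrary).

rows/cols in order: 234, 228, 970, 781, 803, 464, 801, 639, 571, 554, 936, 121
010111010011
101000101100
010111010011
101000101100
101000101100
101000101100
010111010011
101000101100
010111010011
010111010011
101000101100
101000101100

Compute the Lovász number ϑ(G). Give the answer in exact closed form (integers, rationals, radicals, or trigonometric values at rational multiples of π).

7

N(554) = {228, 781, 803, 464, 639, 936, 121}, |N(554)| = 7.
N(464) = {234, 970, 801, 571, 554}, |N(464)| = 5.
N(639) = {234, 970, 801, 571, 554}, |N(639)| = 5.
N(228) = {234, 970, 801, 571, 554}, |N(228)| = 5.
2 parts of sizes [7, 5]; α(G) = 7 = ϑ (perfect).
≈ 7.00000000 (to 8 d.p.).
Lovász sandwich 7 ≤ 7 ≤ 7: collapsed.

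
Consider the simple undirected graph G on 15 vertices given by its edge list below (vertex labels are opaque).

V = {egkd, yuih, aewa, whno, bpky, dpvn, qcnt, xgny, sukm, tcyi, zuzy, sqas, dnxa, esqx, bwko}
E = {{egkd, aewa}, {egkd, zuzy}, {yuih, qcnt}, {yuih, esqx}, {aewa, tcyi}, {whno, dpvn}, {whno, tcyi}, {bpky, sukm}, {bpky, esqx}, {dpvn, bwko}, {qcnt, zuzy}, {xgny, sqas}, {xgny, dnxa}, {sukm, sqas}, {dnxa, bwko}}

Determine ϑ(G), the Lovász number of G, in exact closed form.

N(sukm) = {bpky, sqas}, |N(sukm)| = 2.
N(zuzy) = {egkd, qcnt}, |N(zuzy)| = 2.
deg(dpvn) = 2; N(dpvn) = {whno, bwko}.
N(aewa) = {egkd, tcyi}, |N(aewa)| = 2.
15-vertex 2-regular graph: a single 15-cycle (edge-transitive).
spec(A) ≈ [2.0, 1.827, 1.338, 0.618, -0.209, -1.0, -1.618, -1.956] (distinct, 3 d.p.).
Lovász: ϑ = −15(-2*cos(pi/15))/(2+-(-1)*2*cos(pi/15)) = 15*cos(pi/15)/(cos(pi/15) + 1).
Numerically 7.417148.
7 ≤ 15*cos(pi/15)/(cos(pi/15) + 1) ≤ 8: both strict.

15*cos(pi/15)/(cos(pi/15) + 1)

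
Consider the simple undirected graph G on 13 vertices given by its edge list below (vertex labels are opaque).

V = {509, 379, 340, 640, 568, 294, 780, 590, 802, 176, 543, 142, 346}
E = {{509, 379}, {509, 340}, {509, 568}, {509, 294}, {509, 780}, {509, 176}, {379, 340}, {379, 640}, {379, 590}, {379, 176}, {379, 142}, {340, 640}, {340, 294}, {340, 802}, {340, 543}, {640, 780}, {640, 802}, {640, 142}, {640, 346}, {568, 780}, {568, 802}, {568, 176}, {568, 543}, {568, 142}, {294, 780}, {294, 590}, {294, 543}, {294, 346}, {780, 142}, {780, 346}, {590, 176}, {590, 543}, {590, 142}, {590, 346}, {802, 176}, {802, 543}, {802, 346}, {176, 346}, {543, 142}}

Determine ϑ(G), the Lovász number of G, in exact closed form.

sqrt(13)

Vertex 802 has 6 neighbors: 340, 640, 568, 176, 543, 346.
Vertex 379 has 6 neighbors: 509, 340, 640, 590, 176, 142.
Vertex 346 has 6 neighbors: 640, 294, 780, 590, 802, 176.
Vertex 294 has 6 neighbors: 509, 340, 780, 590, 543, 346.
Every vertex has degree 6 (N=13); SR(13,6,2,3) — a Paley graph.
A has 3 distinct eigenvalues ≈ [6.0, 1.302776, -2.302776].
λ_max=6, λ_min=-sqrt(13)/2 - 1/2; ϑ = −13·λ_min/(λ_max−λ_min) = sqrt(13).
= 3.6056… (decimal).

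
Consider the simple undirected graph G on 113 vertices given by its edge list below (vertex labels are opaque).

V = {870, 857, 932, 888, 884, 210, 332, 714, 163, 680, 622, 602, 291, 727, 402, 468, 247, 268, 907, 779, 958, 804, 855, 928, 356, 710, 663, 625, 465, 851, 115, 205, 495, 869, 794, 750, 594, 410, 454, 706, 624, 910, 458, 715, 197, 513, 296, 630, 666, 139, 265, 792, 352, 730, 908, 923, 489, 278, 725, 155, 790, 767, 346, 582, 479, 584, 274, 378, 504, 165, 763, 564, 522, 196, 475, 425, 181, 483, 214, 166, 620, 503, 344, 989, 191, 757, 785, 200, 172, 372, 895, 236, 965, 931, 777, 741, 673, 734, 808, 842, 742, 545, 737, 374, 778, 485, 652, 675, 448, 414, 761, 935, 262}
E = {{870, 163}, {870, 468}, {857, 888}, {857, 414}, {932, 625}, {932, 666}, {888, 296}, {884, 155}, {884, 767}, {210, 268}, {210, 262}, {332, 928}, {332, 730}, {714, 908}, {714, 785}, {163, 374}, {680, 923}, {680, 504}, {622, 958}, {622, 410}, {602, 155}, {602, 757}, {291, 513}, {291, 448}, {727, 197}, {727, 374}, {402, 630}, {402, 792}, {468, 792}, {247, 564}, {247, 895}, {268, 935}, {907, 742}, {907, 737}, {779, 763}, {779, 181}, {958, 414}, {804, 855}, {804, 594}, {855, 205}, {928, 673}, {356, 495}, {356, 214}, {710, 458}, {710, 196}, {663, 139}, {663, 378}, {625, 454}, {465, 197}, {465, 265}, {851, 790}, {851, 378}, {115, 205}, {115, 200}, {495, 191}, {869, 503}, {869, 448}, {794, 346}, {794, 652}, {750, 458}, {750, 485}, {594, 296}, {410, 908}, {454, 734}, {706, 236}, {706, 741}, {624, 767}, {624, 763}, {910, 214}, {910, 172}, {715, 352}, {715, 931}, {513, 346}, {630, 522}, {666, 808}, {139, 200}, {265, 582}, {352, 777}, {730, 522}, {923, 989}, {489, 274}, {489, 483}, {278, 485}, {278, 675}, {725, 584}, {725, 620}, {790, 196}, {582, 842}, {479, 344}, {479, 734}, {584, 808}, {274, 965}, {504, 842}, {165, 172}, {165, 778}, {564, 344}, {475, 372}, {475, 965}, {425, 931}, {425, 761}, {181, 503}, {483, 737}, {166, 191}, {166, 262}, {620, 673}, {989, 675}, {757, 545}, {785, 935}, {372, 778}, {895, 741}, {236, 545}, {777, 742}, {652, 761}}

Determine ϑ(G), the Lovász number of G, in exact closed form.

113*cos(pi/113)/(cos(pi/113) + 1)

Vertex 236 has 2 neighbors: 706, 545.
Vertex 172 has 2 neighbors: 910, 165.
deg(165) = 2; N(165) = {172, 778}.
N(923) = {680, 989}, |N(923)| = 2.
Regular of degree 2 on 113 vertices: a single 113-cycle (edge-transitive).
Distinct eigenvalues (to 6 d.p.): [2.0, 1.996909, 1.987646, 1.972239, 1.950736, 1.923203, 1.889726, 1.850408, 1.80537, 1.754752, 1.69871, 1.637418, 1.571064, 1.499854, 1.424009, 1.343762, 1.259361, 1.171068, 1.079155, 0.983906, 0.885616, 0.784589, 0.681137, 0.575579, 0.468242, 0.359458, 0.249563, 0.138897, 0.027801, -0.083381, -0.194305, -0.304628, -0.41401, -0.522112, -0.628601, -0.733146, -0.835425, -0.935122, -1.031929, -1.125546, -1.215684, -1.302064, -1.38442, -1.462497, -1.536053, -1.604861, -1.668709, -1.727399, -1.780749, -1.828596, -1.87079, -1.907202, -1.937718, -1.962246, -1.980708, -1.993048, -1.999227].
Lovász: ϑ = −113(-2*cos(pi/113))/(2+-(-1)*2*cos(pi/113)) = 113*cos(pi/113)/(cos(pi/113) + 1).
ϑ(G) ≈ 56.4890809.
α=56, χ(Ḡ)=57; ϑ=113*cos(pi/113)/(cos(pi/113) + 1) lies between (both strict).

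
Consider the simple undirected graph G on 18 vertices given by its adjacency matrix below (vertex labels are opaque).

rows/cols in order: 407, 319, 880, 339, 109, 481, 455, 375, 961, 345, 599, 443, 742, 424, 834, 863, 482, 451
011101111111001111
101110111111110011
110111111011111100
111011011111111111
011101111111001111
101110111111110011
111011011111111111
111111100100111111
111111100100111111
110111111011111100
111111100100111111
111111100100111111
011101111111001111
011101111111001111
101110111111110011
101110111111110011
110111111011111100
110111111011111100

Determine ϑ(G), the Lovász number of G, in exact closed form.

4

Vertex 424 has 14 neighbors: 319, 880, 339, 481, 455, 375, 961, 345, 599, 443, 834, 863, 482, 451.
N(834) = {407, 880, 339, 109, 455, 375, 961, 345, 599, 443, 742, 424, 482, 451}, |N(834)| = 14.
deg(375) = 14; N(375) = {407, 319, 880, 339, 109, 481, 455, 345, 742, 424, 834, 863, 482, 451}.
deg(339) = 16; N(339) = {407, 319, 880, 109, 481, 375, 961, 345, 599, 443, 742, 424, 834, 863, 482, 451}.
G = K_{4,4,4,4,2}: α = 4 = χ(Ḡ), so ϑ = 4.
≈ 4.000000000 (to 9 d.p.).
4 ≤ 4 ≤ 4: collapsed.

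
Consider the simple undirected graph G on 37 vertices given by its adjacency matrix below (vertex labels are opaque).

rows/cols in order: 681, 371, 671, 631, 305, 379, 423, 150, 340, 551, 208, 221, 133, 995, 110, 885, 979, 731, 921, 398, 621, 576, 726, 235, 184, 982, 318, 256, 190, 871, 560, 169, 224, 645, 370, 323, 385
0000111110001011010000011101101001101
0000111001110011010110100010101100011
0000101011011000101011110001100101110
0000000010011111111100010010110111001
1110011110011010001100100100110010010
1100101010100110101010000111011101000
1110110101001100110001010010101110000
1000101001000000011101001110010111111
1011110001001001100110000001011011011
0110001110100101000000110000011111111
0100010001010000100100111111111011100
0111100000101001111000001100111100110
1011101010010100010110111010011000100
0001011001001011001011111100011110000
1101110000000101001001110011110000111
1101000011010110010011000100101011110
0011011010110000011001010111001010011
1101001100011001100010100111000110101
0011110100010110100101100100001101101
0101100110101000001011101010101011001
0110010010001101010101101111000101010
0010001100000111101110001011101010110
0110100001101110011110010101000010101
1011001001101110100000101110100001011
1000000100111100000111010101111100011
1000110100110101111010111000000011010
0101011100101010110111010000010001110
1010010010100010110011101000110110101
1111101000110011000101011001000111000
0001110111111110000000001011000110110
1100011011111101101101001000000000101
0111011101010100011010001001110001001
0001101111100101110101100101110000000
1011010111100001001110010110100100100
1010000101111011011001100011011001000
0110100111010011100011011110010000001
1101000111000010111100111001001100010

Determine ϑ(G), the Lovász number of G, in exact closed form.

deg(190) = 18; N(190) = {681, 371, 671, 631, 305, 423, 208, 221, 110, 885, 398, 576, 235, 184, 256, 169, 224, 645}.
Vertex 576 has 18 neighbors: 671, 423, 150, 995, 110, 885, 979, 921, 398, 621, 184, 318, 256, 190, 560, 224, 370, 323.
Vertex 340 has 18 neighbors: 681, 671, 631, 305, 379, 551, 133, 885, 979, 398, 621, 256, 871, 560, 224, 645, 323, 385.
deg(398) = 18; N(398) = {371, 631, 305, 150, 340, 208, 133, 921, 621, 576, 726, 184, 318, 190, 560, 224, 645, 385}.
deg(v) = 18 for all v (|V|=37); Paley(37): SR with (k,λ,μ)=(18,8,9).
spec(A) ≈ [18.0, 2.541, -3.541] (distinct, 3 d.p.).
With N=37: ϑ(G) = 37·(-(-sqrt(37)/2 - 1/2))/(18−(-sqrt(37)/2 - 1/2)) = sqrt(37).
= 6.082762530… (decimal).

sqrt(37)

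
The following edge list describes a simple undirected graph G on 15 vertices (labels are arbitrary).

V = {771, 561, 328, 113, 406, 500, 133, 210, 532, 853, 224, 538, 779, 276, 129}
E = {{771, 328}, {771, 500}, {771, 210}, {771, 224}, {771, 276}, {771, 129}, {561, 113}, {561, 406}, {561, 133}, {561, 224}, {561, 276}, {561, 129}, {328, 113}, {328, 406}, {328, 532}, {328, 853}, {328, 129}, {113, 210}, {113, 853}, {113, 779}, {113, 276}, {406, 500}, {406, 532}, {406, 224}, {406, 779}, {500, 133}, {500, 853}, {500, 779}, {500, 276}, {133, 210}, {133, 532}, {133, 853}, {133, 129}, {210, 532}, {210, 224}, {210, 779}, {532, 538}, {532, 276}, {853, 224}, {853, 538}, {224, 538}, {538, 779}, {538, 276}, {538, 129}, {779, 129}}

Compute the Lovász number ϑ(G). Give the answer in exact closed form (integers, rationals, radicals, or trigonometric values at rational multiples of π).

5

N(771) = {328, 500, 210, 224, 276, 129}, |N(771)| = 6.
deg(532) = 6; N(532) = {328, 406, 133, 210, 538, 276}.
N(538) = {532, 853, 224, 779, 276, 129}, |N(538)| = 6.
N(561) = {113, 406, 133, 224, 276, 129}, |N(561)| = 6.
15-vertex 6-regular graph: this is K(6,2), the Kneser graph.
spec(A) ≈ [6.0, 1.0, -3.0] (distinct, 4 d.p.).
ϑ = −N·λ_min/(λ_max−λ_min) = −15·(-3)/(6−(-3)) = 5.
≈ 5.0000000 (to 7 d.p.).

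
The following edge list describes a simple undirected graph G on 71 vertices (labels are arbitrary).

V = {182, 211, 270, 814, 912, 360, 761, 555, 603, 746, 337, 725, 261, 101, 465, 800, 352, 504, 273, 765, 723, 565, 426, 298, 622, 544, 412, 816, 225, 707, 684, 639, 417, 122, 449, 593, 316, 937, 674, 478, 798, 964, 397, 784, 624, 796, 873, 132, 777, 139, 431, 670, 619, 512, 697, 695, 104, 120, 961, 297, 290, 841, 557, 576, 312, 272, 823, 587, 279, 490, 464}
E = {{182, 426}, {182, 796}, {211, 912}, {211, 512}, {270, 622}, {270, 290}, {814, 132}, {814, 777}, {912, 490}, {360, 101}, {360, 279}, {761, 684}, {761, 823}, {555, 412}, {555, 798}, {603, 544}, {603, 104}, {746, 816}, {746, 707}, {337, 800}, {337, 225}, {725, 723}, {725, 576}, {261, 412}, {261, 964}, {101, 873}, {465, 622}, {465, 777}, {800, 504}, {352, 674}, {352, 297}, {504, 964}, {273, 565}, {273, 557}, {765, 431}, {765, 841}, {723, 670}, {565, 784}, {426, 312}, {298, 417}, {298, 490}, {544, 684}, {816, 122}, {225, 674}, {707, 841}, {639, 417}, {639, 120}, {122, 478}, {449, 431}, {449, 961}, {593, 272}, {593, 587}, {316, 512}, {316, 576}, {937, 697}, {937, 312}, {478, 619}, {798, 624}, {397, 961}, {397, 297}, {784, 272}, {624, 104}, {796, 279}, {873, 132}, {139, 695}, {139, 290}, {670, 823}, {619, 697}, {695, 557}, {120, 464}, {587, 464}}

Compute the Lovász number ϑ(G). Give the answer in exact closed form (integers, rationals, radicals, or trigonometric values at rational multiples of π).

deg(964) = 2; N(964) = {261, 504}.
N(761) = {684, 823}, |N(761)| = 2.
Vertex 544 has 2 neighbors: 603, 684.
N(725) = {723, 576}, |N(725)| = 2.
deg(v) = 2 for all v (|V|=71); the odd cycle C_{71}.
spec(A) ≈ [2.0, 1.992, 1.969, 1.93, 1.876, 1.807, 1.725, 1.628, 1.519, 1.398, 1.267, 1.125, 0.974, 0.816, 0.652, 0.482, 0.308, 0.133, -0.044, -0.221, -0.396, -0.567, -0.735, -0.896, -1.051, -1.197, -1.334, -1.46, -1.575, -1.678, -1.768, -1.843, -1.905, -1.951, -1.982, -1.998] (distinct, 3 d.p.).
With N=71: ϑ(G) = 71·(-(-1)*2*cos(pi/71))/(2−(-2*cos(pi/71))) = 71*cos(pi/71)/(cos(pi/71) + 1).
= 35.482618… (decimal).
Check 35 ≤ 71*cos(pi/71)/(cos(pi/71) + 1) ≤ 36: both strict.

71*cos(pi/71)/(cos(pi/71) + 1)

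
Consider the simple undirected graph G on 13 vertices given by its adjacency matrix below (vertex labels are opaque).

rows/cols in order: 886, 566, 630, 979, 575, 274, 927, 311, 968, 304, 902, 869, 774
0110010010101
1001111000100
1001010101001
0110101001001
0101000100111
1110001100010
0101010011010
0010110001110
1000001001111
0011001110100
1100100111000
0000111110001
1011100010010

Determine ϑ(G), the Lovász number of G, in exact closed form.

deg(566) = 6; N(566) = {886, 979, 575, 274, 927, 902}.
N(311) = {630, 575, 274, 304, 902, 869}, |N(311)| = 6.
deg(979) = 6; N(979) = {566, 630, 575, 927, 304, 774}.
N(575) = {566, 979, 311, 902, 869, 774}, |N(575)| = 6.
deg(v) = 6 for all v (|V|=13); SR(13,6,2,3) — a Paley graph.
Distinct eigenvalues (to 6 d.p.): [6.0, 1.302776, -2.302776].
With N=13: ϑ(G) = 13·(-(-sqrt(13)/2 - 1/2))/(6−(-sqrt(13)/2 - 1/2)) = sqrt(13).
≈ 3.605551 (to 6 d.p.).

sqrt(13)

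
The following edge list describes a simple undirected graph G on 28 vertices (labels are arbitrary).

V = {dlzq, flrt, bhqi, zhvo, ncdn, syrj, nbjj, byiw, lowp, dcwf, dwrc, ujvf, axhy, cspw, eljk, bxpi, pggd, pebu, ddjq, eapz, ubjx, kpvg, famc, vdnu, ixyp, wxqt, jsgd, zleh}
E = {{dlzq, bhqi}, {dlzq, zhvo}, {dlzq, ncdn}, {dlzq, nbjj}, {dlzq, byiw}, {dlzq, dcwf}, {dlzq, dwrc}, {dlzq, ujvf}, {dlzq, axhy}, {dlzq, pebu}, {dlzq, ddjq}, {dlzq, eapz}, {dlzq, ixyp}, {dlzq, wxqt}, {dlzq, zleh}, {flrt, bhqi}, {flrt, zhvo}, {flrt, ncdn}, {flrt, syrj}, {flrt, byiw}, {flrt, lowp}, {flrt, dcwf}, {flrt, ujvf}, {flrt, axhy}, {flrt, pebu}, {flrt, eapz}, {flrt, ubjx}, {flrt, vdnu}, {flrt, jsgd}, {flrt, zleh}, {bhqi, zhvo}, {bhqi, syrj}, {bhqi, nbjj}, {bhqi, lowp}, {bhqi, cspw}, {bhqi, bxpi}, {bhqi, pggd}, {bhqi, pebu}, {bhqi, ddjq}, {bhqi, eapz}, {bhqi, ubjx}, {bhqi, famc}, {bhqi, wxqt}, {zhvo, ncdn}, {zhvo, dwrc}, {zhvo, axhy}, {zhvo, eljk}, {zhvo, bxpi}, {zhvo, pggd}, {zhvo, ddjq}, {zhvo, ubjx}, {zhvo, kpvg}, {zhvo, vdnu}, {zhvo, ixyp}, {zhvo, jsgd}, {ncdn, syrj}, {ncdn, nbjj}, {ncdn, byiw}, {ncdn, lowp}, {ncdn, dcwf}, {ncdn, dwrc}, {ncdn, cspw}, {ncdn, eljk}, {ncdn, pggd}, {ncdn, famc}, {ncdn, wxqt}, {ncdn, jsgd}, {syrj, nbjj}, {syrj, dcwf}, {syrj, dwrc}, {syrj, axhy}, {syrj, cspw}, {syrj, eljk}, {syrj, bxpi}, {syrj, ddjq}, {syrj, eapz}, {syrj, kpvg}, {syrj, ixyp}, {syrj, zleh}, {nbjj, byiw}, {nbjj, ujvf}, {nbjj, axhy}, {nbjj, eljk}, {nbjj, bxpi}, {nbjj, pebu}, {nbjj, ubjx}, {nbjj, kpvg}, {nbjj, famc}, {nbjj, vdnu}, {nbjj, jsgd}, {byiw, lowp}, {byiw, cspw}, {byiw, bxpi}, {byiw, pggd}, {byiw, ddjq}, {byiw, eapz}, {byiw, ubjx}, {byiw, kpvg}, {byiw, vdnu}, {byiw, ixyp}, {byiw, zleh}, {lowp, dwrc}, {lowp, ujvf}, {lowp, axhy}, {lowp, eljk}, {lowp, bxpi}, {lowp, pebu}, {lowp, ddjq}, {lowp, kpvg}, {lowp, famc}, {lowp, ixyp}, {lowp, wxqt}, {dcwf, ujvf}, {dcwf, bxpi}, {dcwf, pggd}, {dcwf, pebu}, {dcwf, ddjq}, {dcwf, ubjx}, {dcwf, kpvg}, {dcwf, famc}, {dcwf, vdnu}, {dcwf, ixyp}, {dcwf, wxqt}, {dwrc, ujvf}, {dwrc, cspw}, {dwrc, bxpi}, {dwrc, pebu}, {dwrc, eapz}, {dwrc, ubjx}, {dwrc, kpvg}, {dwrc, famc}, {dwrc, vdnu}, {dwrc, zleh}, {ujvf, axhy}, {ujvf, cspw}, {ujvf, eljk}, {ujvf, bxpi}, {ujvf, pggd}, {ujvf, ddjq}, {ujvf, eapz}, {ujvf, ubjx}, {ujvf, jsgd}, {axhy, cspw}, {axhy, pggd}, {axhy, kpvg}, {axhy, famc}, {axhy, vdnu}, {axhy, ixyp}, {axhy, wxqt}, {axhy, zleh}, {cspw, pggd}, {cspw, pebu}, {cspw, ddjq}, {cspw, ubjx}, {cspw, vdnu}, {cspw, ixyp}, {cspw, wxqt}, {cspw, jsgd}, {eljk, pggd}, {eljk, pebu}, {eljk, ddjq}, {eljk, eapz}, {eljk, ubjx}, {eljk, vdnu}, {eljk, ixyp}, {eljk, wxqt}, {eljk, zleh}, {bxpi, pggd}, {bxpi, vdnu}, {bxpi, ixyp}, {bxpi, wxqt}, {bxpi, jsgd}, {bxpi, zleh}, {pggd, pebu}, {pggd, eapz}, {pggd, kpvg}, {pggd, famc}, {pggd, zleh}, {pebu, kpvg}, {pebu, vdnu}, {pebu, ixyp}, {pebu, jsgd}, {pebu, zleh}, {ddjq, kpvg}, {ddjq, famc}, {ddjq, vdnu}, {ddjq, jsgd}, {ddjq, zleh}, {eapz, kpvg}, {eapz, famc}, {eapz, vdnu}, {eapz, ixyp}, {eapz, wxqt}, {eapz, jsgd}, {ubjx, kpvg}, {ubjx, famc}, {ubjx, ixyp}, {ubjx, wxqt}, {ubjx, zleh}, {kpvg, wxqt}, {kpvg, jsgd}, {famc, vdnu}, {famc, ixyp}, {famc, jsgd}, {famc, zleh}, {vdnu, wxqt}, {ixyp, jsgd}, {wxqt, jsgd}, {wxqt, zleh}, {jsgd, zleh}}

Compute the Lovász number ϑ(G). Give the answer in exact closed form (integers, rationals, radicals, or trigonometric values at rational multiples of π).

N(dwrc) = {dlzq, zhvo, ncdn, syrj, lowp, ujvf, cspw, bxpi, pebu, eapz, ubjx, kpvg, famc, vdnu, zleh}, |N(dwrc)| = 15.
deg(wxqt) = 15; N(wxqt) = {dlzq, bhqi, ncdn, lowp, dcwf, axhy, cspw, eljk, bxpi, eapz, ubjx, kpvg, vdnu, jsgd, zleh}.
deg(lowp) = 15; N(lowp) = {flrt, bhqi, ncdn, byiw, dwrc, ujvf, axhy, eljk, bxpi, pebu, ddjq, kpvg, famc, ixyp, wxqt}.
N(byiw) = {dlzq, flrt, ncdn, nbjj, lowp, cspw, bxpi, pggd, ddjq, eapz, ubjx, kpvg, vdnu, ixyp, zleh}, |N(byiw)| = 15.
Every vertex has degree 15 (N=28); Kneser-type, 2-subsets of [8].
A has 3 distinct eigenvalues ≈ [15.0, 1.0, -5.0].
ϑ = −N·λ_min/(λ_max−λ_min) = −28·(-5)/(15−(-5)) = 7.
= 7.000000… (decimal).

7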